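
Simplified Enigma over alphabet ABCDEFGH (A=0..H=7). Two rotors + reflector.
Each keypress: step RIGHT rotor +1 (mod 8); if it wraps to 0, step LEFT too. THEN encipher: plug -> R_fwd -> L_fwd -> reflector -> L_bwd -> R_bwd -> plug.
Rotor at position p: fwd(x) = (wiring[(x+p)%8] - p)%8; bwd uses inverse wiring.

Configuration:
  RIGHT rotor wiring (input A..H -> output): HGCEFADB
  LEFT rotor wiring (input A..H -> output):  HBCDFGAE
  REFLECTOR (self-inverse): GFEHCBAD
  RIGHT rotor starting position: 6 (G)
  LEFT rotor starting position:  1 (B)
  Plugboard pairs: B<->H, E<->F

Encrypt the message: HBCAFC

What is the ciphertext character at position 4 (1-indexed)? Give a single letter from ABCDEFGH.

Char 1 ('H'): step: R->7, L=1; H->plug->B->R->A->L->A->refl->G->L'->H->R'->C->plug->C
Char 2 ('B'): step: R->0, L->2 (L advanced); B->plug->H->R->B->L->B->refl->F->L'->G->R'->B->plug->H
Char 3 ('C'): step: R->1, L=2; C->plug->C->R->D->L->E->refl->C->L'->F->R'->A->plug->A
Char 4 ('A'): step: R->2, L=2; A->plug->A->R->A->L->A->refl->G->L'->E->R'->H->plug->B

B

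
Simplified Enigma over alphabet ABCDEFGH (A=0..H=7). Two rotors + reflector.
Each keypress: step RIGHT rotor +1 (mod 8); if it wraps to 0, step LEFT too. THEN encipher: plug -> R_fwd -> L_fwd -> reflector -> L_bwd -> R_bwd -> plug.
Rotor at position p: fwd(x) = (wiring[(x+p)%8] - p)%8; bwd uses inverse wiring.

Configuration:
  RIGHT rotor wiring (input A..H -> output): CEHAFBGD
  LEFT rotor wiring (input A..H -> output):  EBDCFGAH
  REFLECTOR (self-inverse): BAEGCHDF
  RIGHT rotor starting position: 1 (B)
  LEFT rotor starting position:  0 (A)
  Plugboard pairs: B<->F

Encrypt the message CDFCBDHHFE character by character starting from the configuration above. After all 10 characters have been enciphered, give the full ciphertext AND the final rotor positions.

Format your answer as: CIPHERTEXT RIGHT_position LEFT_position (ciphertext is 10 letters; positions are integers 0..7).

Char 1 ('C'): step: R->2, L=0; C->plug->C->R->D->L->C->refl->E->L'->A->R'->G->plug->G
Char 2 ('D'): step: R->3, L=0; D->plug->D->R->D->L->C->refl->E->L'->A->R'->E->plug->E
Char 3 ('F'): step: R->4, L=0; F->plug->B->R->F->L->G->refl->D->L'->C->R'->C->plug->C
Char 4 ('C'): step: R->5, L=0; C->plug->C->R->G->L->A->refl->B->L'->B->R'->B->plug->F
Char 5 ('B'): step: R->6, L=0; B->plug->F->R->C->L->D->refl->G->L'->F->R'->B->plug->F
Char 6 ('D'): step: R->7, L=0; D->plug->D->R->A->L->E->refl->C->L'->D->R'->B->plug->F
Char 7 ('H'): step: R->0, L->1 (L advanced); H->plug->H->R->D->L->E->refl->C->L'->B->R'->F->plug->B
Char 8 ('H'): step: R->1, L=1; H->plug->H->R->B->L->C->refl->E->L'->D->R'->A->plug->A
Char 9 ('F'): step: R->2, L=1; F->plug->B->R->G->L->G->refl->D->L'->H->R'->D->plug->D
Char 10 ('E'): step: R->3, L=1; E->plug->E->R->A->L->A->refl->B->L'->C->R'->B->plug->F
Final: ciphertext=GECFFFBADF, RIGHT=3, LEFT=1

Answer: GECFFFBADF 3 1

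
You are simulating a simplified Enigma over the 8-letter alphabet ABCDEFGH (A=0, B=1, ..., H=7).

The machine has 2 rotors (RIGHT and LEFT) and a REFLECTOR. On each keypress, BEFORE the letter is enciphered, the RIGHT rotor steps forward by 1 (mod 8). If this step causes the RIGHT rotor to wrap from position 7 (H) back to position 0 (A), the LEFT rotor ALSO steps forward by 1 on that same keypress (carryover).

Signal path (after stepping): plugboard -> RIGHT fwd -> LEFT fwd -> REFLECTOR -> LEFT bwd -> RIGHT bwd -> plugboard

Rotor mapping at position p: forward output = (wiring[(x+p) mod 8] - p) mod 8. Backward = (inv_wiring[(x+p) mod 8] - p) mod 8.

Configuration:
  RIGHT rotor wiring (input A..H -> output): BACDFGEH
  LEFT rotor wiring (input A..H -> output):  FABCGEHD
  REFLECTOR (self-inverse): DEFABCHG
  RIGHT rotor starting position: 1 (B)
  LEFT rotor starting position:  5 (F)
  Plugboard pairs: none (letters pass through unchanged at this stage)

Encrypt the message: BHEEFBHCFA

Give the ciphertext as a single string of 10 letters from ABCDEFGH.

Answer: HGHDGACAAG

Derivation:
Char 1 ('B'): step: R->2, L=5; B->plug->B->R->B->L->C->refl->F->L'->G->R'->H->plug->H
Char 2 ('H'): step: R->3, L=5; H->plug->H->R->H->L->B->refl->E->L'->F->R'->G->plug->G
Char 3 ('E'): step: R->4, L=5; E->plug->E->R->F->L->E->refl->B->L'->H->R'->H->plug->H
Char 4 ('E'): step: R->5, L=5; E->plug->E->R->D->L->A->refl->D->L'->E->R'->D->plug->D
Char 5 ('F'): step: R->6, L=5; F->plug->F->R->F->L->E->refl->B->L'->H->R'->G->plug->G
Char 6 ('B'): step: R->7, L=5; B->plug->B->R->C->L->G->refl->H->L'->A->R'->A->plug->A
Char 7 ('H'): step: R->0, L->6 (L advanced); H->plug->H->R->H->L->G->refl->H->L'->C->R'->C->plug->C
Char 8 ('C'): step: R->1, L=6; C->plug->C->R->C->L->H->refl->G->L'->H->R'->A->plug->A
Char 9 ('F'): step: R->2, L=6; F->plug->F->R->F->L->E->refl->B->L'->A->R'->A->plug->A
Char 10 ('A'): step: R->3, L=6; A->plug->A->R->A->L->B->refl->E->L'->F->R'->G->plug->G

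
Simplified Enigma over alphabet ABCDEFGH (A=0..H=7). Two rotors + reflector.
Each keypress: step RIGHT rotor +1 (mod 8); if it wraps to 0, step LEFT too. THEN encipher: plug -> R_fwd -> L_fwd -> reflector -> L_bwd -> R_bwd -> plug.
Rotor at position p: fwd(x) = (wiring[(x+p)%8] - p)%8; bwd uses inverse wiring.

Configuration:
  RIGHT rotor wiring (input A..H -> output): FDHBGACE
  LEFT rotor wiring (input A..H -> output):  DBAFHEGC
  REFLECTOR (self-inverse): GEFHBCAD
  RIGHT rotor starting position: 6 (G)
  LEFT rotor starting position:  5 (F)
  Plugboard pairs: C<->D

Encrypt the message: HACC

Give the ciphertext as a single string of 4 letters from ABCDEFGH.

Answer: BBGH

Derivation:
Char 1 ('H'): step: R->7, L=5; H->plug->H->R->D->L->G->refl->A->L'->G->R'->B->plug->B
Char 2 ('A'): step: R->0, L->6 (L advanced); A->plug->A->R->F->L->H->refl->D->L'->D->R'->B->plug->B
Char 3 ('C'): step: R->1, L=6; C->plug->D->R->F->L->H->refl->D->L'->D->R'->G->plug->G
Char 4 ('C'): step: R->2, L=6; C->plug->D->R->G->L->B->refl->E->L'->B->R'->H->plug->H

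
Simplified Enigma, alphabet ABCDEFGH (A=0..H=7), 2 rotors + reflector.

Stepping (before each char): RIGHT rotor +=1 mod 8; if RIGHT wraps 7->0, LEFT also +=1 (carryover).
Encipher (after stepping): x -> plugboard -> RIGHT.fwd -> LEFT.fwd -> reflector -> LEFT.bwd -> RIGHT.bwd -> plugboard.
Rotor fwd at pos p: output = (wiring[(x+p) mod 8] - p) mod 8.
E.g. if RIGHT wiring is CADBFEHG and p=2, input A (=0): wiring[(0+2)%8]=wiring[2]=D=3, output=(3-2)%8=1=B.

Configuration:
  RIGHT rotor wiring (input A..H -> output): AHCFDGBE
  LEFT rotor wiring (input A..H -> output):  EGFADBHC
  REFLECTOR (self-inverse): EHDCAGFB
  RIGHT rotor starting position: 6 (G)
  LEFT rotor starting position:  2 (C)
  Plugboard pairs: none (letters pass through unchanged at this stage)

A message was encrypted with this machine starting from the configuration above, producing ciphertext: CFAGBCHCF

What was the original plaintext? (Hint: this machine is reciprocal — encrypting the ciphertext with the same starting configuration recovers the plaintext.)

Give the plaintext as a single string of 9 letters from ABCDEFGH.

Char 1 ('C'): step: R->7, L=2; C->plug->C->R->A->L->D->refl->C->L'->G->R'->E->plug->E
Char 2 ('F'): step: R->0, L->3 (L advanced); F->plug->F->R->G->L->D->refl->C->L'->H->R'->B->plug->B
Char 3 ('A'): step: R->1, L=3; A->plug->A->R->G->L->D->refl->C->L'->H->R'->H->plug->H
Char 4 ('G'): step: R->2, L=3; G->plug->G->R->G->L->D->refl->C->L'->H->R'->E->plug->E
Char 5 ('B'): step: R->3, L=3; B->plug->B->R->A->L->F->refl->G->L'->C->R'->A->plug->A
Char 6 ('C'): step: R->4, L=3; C->plug->C->R->F->L->B->refl->H->L'->E->R'->E->plug->E
Char 7 ('H'): step: R->5, L=3; H->plug->H->R->G->L->D->refl->C->L'->H->R'->C->plug->C
Char 8 ('C'): step: R->6, L=3; C->plug->C->R->C->L->G->refl->F->L'->A->R'->H->plug->H
Char 9 ('F'): step: R->7, L=3; F->plug->F->R->E->L->H->refl->B->L'->F->R'->A->plug->A

Answer: EBHEAECHA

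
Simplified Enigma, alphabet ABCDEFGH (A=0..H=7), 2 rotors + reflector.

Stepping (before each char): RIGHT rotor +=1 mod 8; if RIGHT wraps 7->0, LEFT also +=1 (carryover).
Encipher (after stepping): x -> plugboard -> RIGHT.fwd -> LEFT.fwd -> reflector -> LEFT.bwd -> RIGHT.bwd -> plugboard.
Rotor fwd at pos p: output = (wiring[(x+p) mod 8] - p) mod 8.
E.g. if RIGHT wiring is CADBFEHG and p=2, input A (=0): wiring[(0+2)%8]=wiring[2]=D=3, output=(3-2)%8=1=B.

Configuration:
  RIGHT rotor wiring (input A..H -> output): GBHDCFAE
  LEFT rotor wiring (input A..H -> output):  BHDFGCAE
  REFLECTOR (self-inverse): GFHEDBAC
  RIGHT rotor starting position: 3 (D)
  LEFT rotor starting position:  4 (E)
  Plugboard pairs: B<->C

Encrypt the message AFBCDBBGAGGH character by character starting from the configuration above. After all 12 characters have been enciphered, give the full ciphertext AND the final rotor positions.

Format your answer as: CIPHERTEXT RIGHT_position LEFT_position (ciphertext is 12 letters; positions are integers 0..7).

Char 1 ('A'): step: R->4, L=4; A->plug->A->R->G->L->H->refl->C->L'->A->R'->D->plug->D
Char 2 ('F'): step: R->5, L=4; F->plug->F->R->C->L->E->refl->D->L'->F->R'->H->plug->H
Char 3 ('B'): step: R->6, L=4; B->plug->C->R->A->L->C->refl->H->L'->G->R'->B->plug->C
Char 4 ('C'): step: R->7, L=4; C->plug->B->R->H->L->B->refl->F->L'->E->R'->E->plug->E
Char 5 ('D'): step: R->0, L->5 (L advanced); D->plug->D->R->D->L->E->refl->D->L'->B->R'->B->plug->C
Char 6 ('B'): step: R->1, L=5; B->plug->C->R->C->L->H->refl->C->L'->E->R'->E->plug->E
Char 7 ('B'): step: R->2, L=5; B->plug->C->R->A->L->F->refl->B->L'->H->R'->H->plug->H
Char 8 ('G'): step: R->3, L=5; G->plug->G->R->G->L->A->refl->G->L'->F->R'->D->plug->D
Char 9 ('A'): step: R->4, L=5; A->plug->A->R->G->L->A->refl->G->L'->F->R'->F->plug->F
Char 10 ('G'): step: R->5, L=5; G->plug->G->R->G->L->A->refl->G->L'->F->R'->H->plug->H
Char 11 ('G'): step: R->6, L=5; G->plug->G->R->E->L->C->refl->H->L'->C->R'->A->plug->A
Char 12 ('H'): step: R->7, L=5; H->plug->H->R->B->L->D->refl->E->L'->D->R'->F->plug->F
Final: ciphertext=DHCECEHDFHAF, RIGHT=7, LEFT=5

Answer: DHCECEHDFHAF 7 5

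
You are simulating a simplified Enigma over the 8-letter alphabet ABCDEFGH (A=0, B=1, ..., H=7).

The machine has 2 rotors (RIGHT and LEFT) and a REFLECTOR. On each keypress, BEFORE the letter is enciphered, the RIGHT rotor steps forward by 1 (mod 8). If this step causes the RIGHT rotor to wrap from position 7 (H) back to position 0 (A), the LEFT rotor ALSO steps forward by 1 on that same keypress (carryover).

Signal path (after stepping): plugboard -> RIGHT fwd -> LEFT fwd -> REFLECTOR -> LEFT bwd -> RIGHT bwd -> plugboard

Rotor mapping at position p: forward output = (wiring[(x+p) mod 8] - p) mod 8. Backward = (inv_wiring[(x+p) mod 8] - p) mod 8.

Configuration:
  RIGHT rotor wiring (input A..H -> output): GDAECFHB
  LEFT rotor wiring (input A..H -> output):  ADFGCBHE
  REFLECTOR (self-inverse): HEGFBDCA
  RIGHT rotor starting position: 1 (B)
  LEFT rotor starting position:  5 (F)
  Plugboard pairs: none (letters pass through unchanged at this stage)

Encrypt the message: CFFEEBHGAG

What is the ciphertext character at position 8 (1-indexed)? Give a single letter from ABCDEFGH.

Char 1 ('C'): step: R->2, L=5; C->plug->C->R->A->L->E->refl->B->L'->G->R'->A->plug->A
Char 2 ('F'): step: R->3, L=5; F->plug->F->R->D->L->D->refl->F->L'->H->R'->B->plug->B
Char 3 ('F'): step: R->4, L=5; F->plug->F->R->H->L->F->refl->D->L'->D->R'->C->plug->C
Char 4 ('E'): step: R->5, L=5; E->plug->E->R->G->L->B->refl->E->L'->A->R'->A->plug->A
Char 5 ('E'): step: R->6, L=5; E->plug->E->R->C->L->H->refl->A->L'->F->R'->D->plug->D
Char 6 ('B'): step: R->7, L=5; B->plug->B->R->H->L->F->refl->D->L'->D->R'->F->plug->F
Char 7 ('H'): step: R->0, L->6 (L advanced); H->plug->H->R->B->L->G->refl->C->L'->C->R'->E->plug->E
Char 8 ('G'): step: R->1, L=6; G->plug->G->R->A->L->B->refl->E->L'->G->R'->F->plug->F

F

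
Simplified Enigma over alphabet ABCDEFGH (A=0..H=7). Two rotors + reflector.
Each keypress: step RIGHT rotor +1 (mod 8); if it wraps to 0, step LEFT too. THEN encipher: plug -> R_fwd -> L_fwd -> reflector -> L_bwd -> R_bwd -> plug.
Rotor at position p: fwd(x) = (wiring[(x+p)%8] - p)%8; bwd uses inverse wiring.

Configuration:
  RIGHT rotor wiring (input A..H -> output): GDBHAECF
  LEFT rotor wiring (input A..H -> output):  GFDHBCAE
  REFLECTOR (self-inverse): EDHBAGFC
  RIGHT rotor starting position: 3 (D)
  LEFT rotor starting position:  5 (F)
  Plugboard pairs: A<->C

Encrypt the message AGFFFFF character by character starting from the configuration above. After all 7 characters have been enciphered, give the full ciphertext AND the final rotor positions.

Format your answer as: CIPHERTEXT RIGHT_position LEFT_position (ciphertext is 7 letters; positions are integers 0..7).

Char 1 ('A'): step: R->4, L=5; A->plug->C->R->G->L->C->refl->H->L'->C->R'->E->plug->E
Char 2 ('G'): step: R->5, L=5; G->plug->G->R->C->L->H->refl->C->L'->G->R'->E->plug->E
Char 3 ('F'): step: R->6, L=5; F->plug->F->R->B->L->D->refl->B->L'->D->R'->E->plug->E
Char 4 ('F'): step: R->7, L=5; F->plug->F->R->B->L->D->refl->B->L'->D->R'->H->plug->H
Char 5 ('F'): step: R->0, L->6 (L advanced); F->plug->F->R->E->L->F->refl->G->L'->B->R'->C->plug->A
Char 6 ('F'): step: R->1, L=6; F->plug->F->R->B->L->G->refl->F->L'->E->R'->G->plug->G
Char 7 ('F'): step: R->2, L=6; F->plug->F->R->D->L->H->refl->C->L'->A->R'->E->plug->E
Final: ciphertext=EEEHAGE, RIGHT=2, LEFT=6

Answer: EEEHAGE 2 6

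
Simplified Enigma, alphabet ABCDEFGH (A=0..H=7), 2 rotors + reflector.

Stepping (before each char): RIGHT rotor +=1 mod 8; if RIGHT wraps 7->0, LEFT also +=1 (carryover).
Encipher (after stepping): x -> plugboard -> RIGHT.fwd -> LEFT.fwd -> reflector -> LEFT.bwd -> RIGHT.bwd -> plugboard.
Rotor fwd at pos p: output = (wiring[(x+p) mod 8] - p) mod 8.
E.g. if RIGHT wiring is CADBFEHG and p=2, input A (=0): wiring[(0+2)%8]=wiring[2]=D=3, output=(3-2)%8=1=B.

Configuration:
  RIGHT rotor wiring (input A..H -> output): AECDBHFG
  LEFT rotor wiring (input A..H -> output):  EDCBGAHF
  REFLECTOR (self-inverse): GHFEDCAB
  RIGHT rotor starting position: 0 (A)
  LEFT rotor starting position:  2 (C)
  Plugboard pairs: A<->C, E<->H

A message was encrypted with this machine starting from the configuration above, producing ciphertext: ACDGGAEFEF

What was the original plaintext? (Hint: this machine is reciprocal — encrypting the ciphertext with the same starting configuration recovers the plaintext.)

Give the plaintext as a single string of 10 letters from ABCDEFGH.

Answer: GHFHEFHGGE

Derivation:
Char 1 ('A'): step: R->1, L=2; A->plug->C->R->C->L->E->refl->D->L'->F->R'->G->plug->G
Char 2 ('C'): step: R->2, L=2; C->plug->A->R->A->L->A->refl->G->L'->D->R'->E->plug->H
Char 3 ('D'): step: R->3, L=2; D->plug->D->R->C->L->E->refl->D->L'->F->R'->F->plug->F
Char 4 ('G'): step: R->4, L=2; G->plug->G->R->G->L->C->refl->F->L'->E->R'->E->plug->H
Char 5 ('G'): step: R->5, L=2; G->plug->G->R->G->L->C->refl->F->L'->E->R'->H->plug->E
Char 6 ('A'): step: R->6, L=2; A->plug->C->R->C->L->E->refl->D->L'->F->R'->F->plug->F
Char 7 ('E'): step: R->7, L=2; E->plug->H->R->G->L->C->refl->F->L'->E->R'->E->plug->H
Char 8 ('F'): step: R->0, L->3 (L advanced); F->plug->F->R->H->L->H->refl->B->L'->F->R'->G->plug->G
Char 9 ('E'): step: R->1, L=3; E->plug->H->R->H->L->H->refl->B->L'->F->R'->G->plug->G
Char 10 ('F'): step: R->2, L=3; F->plug->F->R->E->L->C->refl->F->L'->C->R'->H->plug->E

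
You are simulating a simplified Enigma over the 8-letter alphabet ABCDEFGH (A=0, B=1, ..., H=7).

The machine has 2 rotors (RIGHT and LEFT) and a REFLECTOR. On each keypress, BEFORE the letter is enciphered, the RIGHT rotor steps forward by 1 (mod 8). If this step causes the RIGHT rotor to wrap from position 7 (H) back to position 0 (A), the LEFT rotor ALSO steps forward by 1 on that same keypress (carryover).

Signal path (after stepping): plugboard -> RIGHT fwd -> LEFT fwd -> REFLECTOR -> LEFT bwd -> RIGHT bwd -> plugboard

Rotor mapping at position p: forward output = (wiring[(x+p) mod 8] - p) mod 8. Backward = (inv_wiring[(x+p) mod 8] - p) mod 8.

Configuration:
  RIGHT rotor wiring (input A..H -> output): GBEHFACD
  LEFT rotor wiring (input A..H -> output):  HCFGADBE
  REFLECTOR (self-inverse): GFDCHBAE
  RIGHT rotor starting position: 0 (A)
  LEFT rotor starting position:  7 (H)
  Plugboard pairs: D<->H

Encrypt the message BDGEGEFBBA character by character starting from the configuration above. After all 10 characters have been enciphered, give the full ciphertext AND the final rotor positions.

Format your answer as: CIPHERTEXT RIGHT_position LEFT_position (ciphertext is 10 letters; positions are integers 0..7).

Answer: FAAHFAAEHH 2 0

Derivation:
Char 1 ('B'): step: R->1, L=7; B->plug->B->R->D->L->G->refl->A->L'->B->R'->F->plug->F
Char 2 ('D'): step: R->2, L=7; D->plug->H->R->H->L->C->refl->D->L'->C->R'->A->plug->A
Char 3 ('G'): step: R->3, L=7; G->plug->G->R->G->L->E->refl->H->L'->E->R'->A->plug->A
Char 4 ('E'): step: R->4, L=7; E->plug->E->R->C->L->D->refl->C->L'->H->R'->D->plug->H
Char 5 ('G'): step: R->5, L=7; G->plug->G->R->C->L->D->refl->C->L'->H->R'->F->plug->F
Char 6 ('E'): step: R->6, L=7; E->plug->E->R->G->L->E->refl->H->L'->E->R'->A->plug->A
Char 7 ('F'): step: R->7, L=7; F->plug->F->R->G->L->E->refl->H->L'->E->R'->A->plug->A
Char 8 ('B'): step: R->0, L->0 (L advanced); B->plug->B->R->B->L->C->refl->D->L'->F->R'->E->plug->E
Char 9 ('B'): step: R->1, L=0; B->plug->B->R->D->L->G->refl->A->L'->E->R'->D->plug->H
Char 10 ('A'): step: R->2, L=0; A->plug->A->R->C->L->F->refl->B->L'->G->R'->D->plug->H
Final: ciphertext=FAAHFAAEHH, RIGHT=2, LEFT=0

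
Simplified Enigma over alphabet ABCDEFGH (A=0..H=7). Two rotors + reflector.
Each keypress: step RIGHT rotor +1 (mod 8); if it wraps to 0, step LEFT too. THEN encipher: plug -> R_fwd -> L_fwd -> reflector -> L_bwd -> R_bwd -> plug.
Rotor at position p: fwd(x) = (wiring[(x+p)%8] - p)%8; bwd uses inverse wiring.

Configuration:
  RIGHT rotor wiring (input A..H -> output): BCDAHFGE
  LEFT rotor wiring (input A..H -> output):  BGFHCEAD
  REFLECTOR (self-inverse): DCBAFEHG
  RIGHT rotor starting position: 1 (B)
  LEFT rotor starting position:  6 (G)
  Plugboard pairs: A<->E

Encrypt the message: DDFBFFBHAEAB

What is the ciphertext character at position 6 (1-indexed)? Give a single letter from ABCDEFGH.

Char 1 ('D'): step: R->2, L=6; D->plug->D->R->D->L->A->refl->D->L'->C->R'->F->plug->F
Char 2 ('D'): step: R->3, L=6; D->plug->D->R->D->L->A->refl->D->L'->C->R'->C->plug->C
Char 3 ('F'): step: R->4, L=6; F->plug->F->R->G->L->E->refl->F->L'->B->R'->B->plug->B
Char 4 ('B'): step: R->5, L=6; B->plug->B->R->B->L->F->refl->E->L'->G->R'->F->plug->F
Char 5 ('F'): step: R->6, L=6; F->plug->F->R->C->L->D->refl->A->L'->D->R'->C->plug->C
Char 6 ('F'): step: R->7, L=6; F->plug->F->R->A->L->C->refl->B->L'->F->R'->A->plug->E

E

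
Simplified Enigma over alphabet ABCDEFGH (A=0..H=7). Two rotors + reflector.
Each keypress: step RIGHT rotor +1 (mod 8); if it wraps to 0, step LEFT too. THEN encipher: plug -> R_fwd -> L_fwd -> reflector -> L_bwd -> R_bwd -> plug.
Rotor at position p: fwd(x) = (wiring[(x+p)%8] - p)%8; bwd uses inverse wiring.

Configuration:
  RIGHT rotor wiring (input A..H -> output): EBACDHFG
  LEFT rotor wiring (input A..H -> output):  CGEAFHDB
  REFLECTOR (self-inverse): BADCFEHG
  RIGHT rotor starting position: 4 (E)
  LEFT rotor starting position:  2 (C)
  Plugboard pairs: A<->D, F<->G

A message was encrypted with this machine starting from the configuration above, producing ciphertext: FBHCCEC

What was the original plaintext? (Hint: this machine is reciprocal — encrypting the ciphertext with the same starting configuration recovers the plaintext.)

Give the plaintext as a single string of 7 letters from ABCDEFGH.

Char 1 ('F'): step: R->5, L=2; F->plug->G->R->F->L->H->refl->G->L'->B->R'->C->plug->C
Char 2 ('B'): step: R->6, L=2; B->plug->B->R->A->L->C->refl->D->L'->C->R'->E->plug->E
Char 3 ('H'): step: R->7, L=2; H->plug->H->R->G->L->A->refl->B->L'->E->R'->F->plug->G
Char 4 ('C'): step: R->0, L->3 (L advanced); C->plug->C->R->A->L->F->refl->E->L'->C->R'->D->plug->A
Char 5 ('C'): step: R->1, L=3; C->plug->C->R->B->L->C->refl->D->L'->G->R'->E->plug->E
Char 6 ('E'): step: R->2, L=3; E->plug->E->R->D->L->A->refl->B->L'->H->R'->H->plug->H
Char 7 ('C'): step: R->3, L=3; C->plug->C->R->E->L->G->refl->H->L'->F->R'->H->plug->H

Answer: CEGAEHH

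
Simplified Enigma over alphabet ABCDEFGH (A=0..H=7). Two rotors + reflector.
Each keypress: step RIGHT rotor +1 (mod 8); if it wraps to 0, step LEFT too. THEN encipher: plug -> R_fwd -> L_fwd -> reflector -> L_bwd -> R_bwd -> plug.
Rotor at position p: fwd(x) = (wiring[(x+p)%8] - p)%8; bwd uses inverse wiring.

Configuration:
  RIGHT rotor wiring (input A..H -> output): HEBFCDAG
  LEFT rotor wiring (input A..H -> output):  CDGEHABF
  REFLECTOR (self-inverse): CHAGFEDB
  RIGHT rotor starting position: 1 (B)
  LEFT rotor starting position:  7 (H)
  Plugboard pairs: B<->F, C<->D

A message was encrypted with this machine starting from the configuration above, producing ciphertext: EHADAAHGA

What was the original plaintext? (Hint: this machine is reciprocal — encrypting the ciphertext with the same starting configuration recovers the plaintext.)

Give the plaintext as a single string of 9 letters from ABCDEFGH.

Answer: FEEGGDFFF

Derivation:
Char 1 ('E'): step: R->2, L=7; E->plug->E->R->G->L->B->refl->H->L'->D->R'->B->plug->F
Char 2 ('H'): step: R->3, L=7; H->plug->H->R->G->L->B->refl->H->L'->D->R'->E->plug->E
Char 3 ('A'): step: R->4, L=7; A->plug->A->R->G->L->B->refl->H->L'->D->R'->E->plug->E
Char 4 ('D'): step: R->5, L=7; D->plug->C->R->B->L->D->refl->G->L'->A->R'->G->plug->G
Char 5 ('A'): step: R->6, L=7; A->plug->A->R->C->L->E->refl->F->L'->E->R'->G->plug->G
Char 6 ('A'): step: R->7, L=7; A->plug->A->R->H->L->C->refl->A->L'->F->R'->C->plug->D
Char 7 ('H'): step: R->0, L->0 (L advanced); H->plug->H->R->G->L->B->refl->H->L'->E->R'->B->plug->F
Char 8 ('G'): step: R->1, L=0; G->plug->G->R->F->L->A->refl->C->L'->A->R'->B->plug->F
Char 9 ('A'): step: R->2, L=0; A->plug->A->R->H->L->F->refl->E->L'->D->R'->B->plug->F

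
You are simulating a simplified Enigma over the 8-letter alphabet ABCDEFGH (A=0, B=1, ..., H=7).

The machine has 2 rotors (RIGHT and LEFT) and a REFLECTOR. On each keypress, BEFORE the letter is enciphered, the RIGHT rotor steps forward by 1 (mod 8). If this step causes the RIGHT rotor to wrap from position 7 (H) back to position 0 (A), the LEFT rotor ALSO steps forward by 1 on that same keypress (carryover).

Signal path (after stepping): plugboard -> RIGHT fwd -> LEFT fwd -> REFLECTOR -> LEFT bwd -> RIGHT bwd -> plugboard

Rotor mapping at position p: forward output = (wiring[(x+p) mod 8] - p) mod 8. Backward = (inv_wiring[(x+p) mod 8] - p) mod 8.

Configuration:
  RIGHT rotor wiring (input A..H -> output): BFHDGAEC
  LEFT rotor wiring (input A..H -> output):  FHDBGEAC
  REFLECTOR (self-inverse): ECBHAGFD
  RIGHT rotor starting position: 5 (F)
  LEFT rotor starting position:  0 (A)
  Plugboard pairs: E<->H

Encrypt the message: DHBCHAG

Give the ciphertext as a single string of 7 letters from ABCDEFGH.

Answer: CDGHGBC

Derivation:
Char 1 ('D'): step: R->6, L=0; D->plug->D->R->H->L->C->refl->B->L'->D->R'->C->plug->C
Char 2 ('H'): step: R->7, L=0; H->plug->E->R->E->L->G->refl->F->L'->A->R'->D->plug->D
Char 3 ('B'): step: R->0, L->1 (L advanced); B->plug->B->R->F->L->H->refl->D->L'->E->R'->G->plug->G
Char 4 ('C'): step: R->1, L=1; C->plug->C->R->C->L->A->refl->E->L'->H->R'->E->plug->H
Char 5 ('H'): step: R->2, L=1; H->plug->E->R->C->L->A->refl->E->L'->H->R'->G->plug->G
Char 6 ('A'): step: R->3, L=1; A->plug->A->R->A->L->G->refl->F->L'->D->R'->B->plug->B
Char 7 ('G'): step: R->4, L=1; G->plug->G->R->D->L->F->refl->G->L'->A->R'->C->plug->C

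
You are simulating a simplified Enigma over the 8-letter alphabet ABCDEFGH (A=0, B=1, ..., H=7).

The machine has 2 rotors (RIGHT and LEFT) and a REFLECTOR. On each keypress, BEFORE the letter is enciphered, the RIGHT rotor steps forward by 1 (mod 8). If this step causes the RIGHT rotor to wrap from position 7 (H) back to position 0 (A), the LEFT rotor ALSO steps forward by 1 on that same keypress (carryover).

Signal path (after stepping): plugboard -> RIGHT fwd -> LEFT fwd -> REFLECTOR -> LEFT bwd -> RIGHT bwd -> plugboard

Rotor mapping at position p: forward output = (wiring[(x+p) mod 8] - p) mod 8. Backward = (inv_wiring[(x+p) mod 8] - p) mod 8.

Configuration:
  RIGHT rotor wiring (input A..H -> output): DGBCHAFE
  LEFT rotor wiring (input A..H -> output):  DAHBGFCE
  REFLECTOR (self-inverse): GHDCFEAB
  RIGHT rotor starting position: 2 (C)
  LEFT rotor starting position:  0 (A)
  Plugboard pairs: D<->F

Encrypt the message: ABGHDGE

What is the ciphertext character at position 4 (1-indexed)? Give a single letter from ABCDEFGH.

Char 1 ('A'): step: R->3, L=0; A->plug->A->R->H->L->E->refl->F->L'->F->R'->C->plug->C
Char 2 ('B'): step: R->4, L=0; B->plug->B->R->E->L->G->refl->A->L'->B->R'->C->plug->C
Char 3 ('G'): step: R->5, L=0; G->plug->G->R->F->L->F->refl->E->L'->H->R'->C->plug->C
Char 4 ('H'): step: R->6, L=0; H->plug->H->R->C->L->H->refl->B->L'->D->R'->E->plug->E

E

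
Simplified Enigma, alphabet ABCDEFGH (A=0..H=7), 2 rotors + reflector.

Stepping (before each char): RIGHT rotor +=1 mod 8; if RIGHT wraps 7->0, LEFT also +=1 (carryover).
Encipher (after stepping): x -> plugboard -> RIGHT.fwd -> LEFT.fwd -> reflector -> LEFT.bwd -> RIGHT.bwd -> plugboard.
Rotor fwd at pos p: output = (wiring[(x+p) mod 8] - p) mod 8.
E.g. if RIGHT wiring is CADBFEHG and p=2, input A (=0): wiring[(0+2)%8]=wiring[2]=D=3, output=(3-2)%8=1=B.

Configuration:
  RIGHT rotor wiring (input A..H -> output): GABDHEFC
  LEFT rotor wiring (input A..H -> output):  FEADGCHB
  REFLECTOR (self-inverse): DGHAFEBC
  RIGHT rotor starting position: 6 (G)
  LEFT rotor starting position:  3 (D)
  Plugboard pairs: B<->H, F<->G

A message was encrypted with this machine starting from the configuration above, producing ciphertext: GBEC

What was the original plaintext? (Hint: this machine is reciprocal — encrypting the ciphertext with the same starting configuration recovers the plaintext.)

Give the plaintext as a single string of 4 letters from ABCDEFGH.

Char 1 ('G'): step: R->7, L=3; G->plug->F->R->A->L->A->refl->D->L'->B->R'->C->plug->C
Char 2 ('B'): step: R->0, L->4 (L advanced); B->plug->H->R->C->L->D->refl->A->L'->F->R'->G->plug->F
Char 3 ('E'): step: R->1, L=4; E->plug->E->R->D->L->F->refl->E->L'->G->R'->D->plug->D
Char 4 ('C'): step: R->2, L=4; C->plug->C->R->F->L->A->refl->D->L'->C->R'->D->plug->D

Answer: CFDD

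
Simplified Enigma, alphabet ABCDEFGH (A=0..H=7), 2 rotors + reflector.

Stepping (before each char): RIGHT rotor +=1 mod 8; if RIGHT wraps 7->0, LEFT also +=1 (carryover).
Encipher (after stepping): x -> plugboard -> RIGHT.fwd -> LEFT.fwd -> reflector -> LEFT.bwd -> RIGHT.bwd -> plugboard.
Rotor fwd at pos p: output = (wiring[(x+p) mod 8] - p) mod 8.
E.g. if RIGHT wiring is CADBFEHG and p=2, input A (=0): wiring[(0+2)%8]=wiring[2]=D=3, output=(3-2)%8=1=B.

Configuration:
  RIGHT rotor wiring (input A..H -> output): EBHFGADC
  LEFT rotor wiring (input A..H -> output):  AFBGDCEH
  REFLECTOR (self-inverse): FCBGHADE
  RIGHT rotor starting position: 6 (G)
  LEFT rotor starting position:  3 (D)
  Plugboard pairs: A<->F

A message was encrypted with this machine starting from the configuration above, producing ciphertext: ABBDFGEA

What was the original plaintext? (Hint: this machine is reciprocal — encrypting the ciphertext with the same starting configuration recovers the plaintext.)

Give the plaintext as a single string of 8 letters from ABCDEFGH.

Answer: DGAGGHGF

Derivation:
Char 1 ('A'): step: R->7, L=3; A->plug->F->R->H->L->G->refl->D->L'->A->R'->D->plug->D
Char 2 ('B'): step: R->0, L->4 (L advanced); B->plug->B->R->B->L->G->refl->D->L'->D->R'->G->plug->G
Char 3 ('B'): step: R->1, L=4; B->plug->B->R->G->L->F->refl->A->L'->C->R'->F->plug->A
Char 4 ('D'): step: R->2, L=4; D->plug->D->R->G->L->F->refl->A->L'->C->R'->G->plug->G
Char 5 ('F'): step: R->3, L=4; F->plug->A->R->C->L->A->refl->F->L'->G->R'->G->plug->G
Char 6 ('G'): step: R->4, L=4; G->plug->G->R->D->L->D->refl->G->L'->B->R'->H->plug->H
Char 7 ('E'): step: R->5, L=4; E->plug->E->R->E->L->E->refl->H->L'->A->R'->G->plug->G
Char 8 ('A'): step: R->6, L=4; A->plug->F->R->H->L->C->refl->B->L'->F->R'->A->plug->F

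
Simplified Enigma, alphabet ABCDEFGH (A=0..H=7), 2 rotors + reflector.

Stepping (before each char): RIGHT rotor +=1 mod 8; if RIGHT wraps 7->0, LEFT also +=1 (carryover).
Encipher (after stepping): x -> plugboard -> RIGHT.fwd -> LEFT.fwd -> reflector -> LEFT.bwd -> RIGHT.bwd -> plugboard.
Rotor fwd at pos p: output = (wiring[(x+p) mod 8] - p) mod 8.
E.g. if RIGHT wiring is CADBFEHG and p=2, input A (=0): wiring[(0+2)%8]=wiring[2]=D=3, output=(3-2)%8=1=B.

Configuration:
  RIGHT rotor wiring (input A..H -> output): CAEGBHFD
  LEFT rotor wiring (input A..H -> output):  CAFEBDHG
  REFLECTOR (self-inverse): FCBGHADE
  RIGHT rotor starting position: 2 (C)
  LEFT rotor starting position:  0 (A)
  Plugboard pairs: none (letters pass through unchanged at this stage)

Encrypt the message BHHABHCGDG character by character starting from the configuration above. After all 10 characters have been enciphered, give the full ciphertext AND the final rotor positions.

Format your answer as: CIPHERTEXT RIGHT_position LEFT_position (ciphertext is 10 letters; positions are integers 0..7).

Answer: ACBBHDGFGC 4 1

Derivation:
Char 1 ('B'): step: R->3, L=0; B->plug->B->R->G->L->H->refl->E->L'->D->R'->A->plug->A
Char 2 ('H'): step: R->4, L=0; H->plug->H->R->C->L->F->refl->A->L'->B->R'->C->plug->C
Char 3 ('H'): step: R->5, L=0; H->plug->H->R->E->L->B->refl->C->L'->A->R'->B->plug->B
Char 4 ('A'): step: R->6, L=0; A->plug->A->R->H->L->G->refl->D->L'->F->R'->B->plug->B
Char 5 ('B'): step: R->7, L=0; B->plug->B->R->D->L->E->refl->H->L'->G->R'->H->plug->H
Char 6 ('H'): step: R->0, L->1 (L advanced); H->plug->H->R->D->L->A->refl->F->L'->G->R'->D->plug->D
Char 7 ('C'): step: R->1, L=1; C->plug->C->R->F->L->G->refl->D->L'->C->R'->G->plug->G
Char 8 ('G'): step: R->2, L=1; G->plug->G->R->A->L->H->refl->E->L'->B->R'->F->plug->F
Char 9 ('D'): step: R->3, L=1; D->plug->D->R->C->L->D->refl->G->L'->F->R'->G->plug->G
Char 10 ('G'): step: R->4, L=1; G->plug->G->R->A->L->H->refl->E->L'->B->R'->C->plug->C
Final: ciphertext=ACBBHDGFGC, RIGHT=4, LEFT=1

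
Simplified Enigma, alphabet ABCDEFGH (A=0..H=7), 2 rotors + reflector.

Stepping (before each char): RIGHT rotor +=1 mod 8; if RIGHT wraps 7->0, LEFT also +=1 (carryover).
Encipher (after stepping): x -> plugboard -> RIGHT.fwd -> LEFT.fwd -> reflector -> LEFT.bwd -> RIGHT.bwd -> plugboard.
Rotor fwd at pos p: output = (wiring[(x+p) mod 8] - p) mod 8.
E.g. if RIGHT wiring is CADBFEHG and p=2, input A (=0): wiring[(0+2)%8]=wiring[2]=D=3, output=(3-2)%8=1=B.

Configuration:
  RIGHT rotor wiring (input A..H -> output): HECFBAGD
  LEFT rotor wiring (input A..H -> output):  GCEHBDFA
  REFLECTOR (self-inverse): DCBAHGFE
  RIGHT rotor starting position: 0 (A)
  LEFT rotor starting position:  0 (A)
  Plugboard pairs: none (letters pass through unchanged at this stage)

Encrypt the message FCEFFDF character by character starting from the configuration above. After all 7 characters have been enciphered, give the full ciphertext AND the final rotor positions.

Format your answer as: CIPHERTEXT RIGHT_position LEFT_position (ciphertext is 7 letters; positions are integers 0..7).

Char 1 ('F'): step: R->1, L=0; F->plug->F->R->F->L->D->refl->A->L'->H->R'->E->plug->E
Char 2 ('C'): step: R->2, L=0; C->plug->C->R->H->L->A->refl->D->L'->F->R'->G->plug->G
Char 3 ('E'): step: R->3, L=0; E->plug->E->R->A->L->G->refl->F->L'->G->R'->B->plug->B
Char 4 ('F'): step: R->4, L=0; F->plug->F->R->A->L->G->refl->F->L'->G->R'->G->plug->G
Char 5 ('F'): step: R->5, L=0; F->plug->F->R->F->L->D->refl->A->L'->H->R'->E->plug->E
Char 6 ('D'): step: R->6, L=0; D->plug->D->R->G->L->F->refl->G->L'->A->R'->A->plug->A
Char 7 ('F'): step: R->7, L=0; F->plug->F->R->C->L->E->refl->H->L'->D->R'->D->plug->D
Final: ciphertext=EGBGEAD, RIGHT=7, LEFT=0

Answer: EGBGEAD 7 0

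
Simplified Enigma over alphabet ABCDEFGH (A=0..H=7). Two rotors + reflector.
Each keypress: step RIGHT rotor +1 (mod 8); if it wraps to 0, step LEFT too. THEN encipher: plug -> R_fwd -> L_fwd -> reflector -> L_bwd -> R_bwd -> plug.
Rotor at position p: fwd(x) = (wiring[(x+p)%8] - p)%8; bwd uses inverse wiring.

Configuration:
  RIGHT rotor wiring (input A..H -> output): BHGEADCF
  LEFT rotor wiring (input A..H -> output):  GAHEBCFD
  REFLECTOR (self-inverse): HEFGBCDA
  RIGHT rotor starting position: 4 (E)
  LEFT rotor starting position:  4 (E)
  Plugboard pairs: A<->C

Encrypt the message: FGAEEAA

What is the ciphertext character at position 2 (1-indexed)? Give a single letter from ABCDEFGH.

Char 1 ('F'): step: R->5, L=4; F->plug->F->R->B->L->G->refl->D->L'->G->R'->A->plug->C
Char 2 ('G'): step: R->6, L=4; G->plug->G->R->C->L->B->refl->E->L'->F->R'->H->plug->H

H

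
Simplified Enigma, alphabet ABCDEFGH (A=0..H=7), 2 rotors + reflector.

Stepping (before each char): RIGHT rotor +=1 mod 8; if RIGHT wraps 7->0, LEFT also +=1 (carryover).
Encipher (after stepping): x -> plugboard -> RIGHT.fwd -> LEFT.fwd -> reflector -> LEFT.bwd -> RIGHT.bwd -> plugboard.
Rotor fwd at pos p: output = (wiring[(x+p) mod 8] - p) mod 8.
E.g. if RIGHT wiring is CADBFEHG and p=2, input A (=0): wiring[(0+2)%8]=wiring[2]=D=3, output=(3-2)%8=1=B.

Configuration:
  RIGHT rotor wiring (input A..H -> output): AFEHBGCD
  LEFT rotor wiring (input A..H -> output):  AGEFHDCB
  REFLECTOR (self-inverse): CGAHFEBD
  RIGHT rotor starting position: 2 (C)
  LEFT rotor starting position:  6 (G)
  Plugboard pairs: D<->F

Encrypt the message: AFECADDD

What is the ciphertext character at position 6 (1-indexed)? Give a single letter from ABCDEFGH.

Char 1 ('A'): step: R->3, L=6; A->plug->A->R->E->L->G->refl->B->L'->G->R'->B->plug->B
Char 2 ('F'): step: R->4, L=6; F->plug->D->R->H->L->F->refl->E->L'->A->R'->G->plug->G
Char 3 ('E'): step: R->5, L=6; E->plug->E->R->A->L->E->refl->F->L'->H->R'->F->plug->D
Char 4 ('C'): step: R->6, L=6; C->plug->C->R->C->L->C->refl->A->L'->D->R'->G->plug->G
Char 5 ('A'): step: R->7, L=6; A->plug->A->R->E->L->G->refl->B->L'->G->R'->C->plug->C
Char 6 ('D'): step: R->0, L->7 (L advanced); D->plug->F->R->G->L->E->refl->F->L'->D->R'->H->plug->H

H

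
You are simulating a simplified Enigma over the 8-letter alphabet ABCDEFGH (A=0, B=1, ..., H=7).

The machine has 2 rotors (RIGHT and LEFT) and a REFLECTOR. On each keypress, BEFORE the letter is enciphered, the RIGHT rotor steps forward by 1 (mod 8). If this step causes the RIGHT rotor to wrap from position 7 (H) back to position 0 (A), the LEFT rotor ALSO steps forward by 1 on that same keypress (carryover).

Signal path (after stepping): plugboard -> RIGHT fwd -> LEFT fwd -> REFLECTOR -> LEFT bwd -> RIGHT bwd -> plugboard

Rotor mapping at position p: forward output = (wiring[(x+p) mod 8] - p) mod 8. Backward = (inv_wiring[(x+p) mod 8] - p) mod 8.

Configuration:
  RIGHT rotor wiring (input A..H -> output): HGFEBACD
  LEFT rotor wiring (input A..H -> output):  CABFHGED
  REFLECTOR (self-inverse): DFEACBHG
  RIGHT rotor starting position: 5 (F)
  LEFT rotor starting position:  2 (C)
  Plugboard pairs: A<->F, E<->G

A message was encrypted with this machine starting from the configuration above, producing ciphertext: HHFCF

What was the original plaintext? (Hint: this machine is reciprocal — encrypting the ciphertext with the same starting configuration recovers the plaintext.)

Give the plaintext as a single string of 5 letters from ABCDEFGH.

Answer: BFCHD

Derivation:
Char 1 ('H'): step: R->6, L=2; H->plug->H->R->C->L->F->refl->B->L'->F->R'->B->plug->B
Char 2 ('H'): step: R->7, L=2; H->plug->H->R->D->L->E->refl->C->L'->E->R'->A->plug->F
Char 3 ('F'): step: R->0, L->3 (L advanced); F->plug->A->R->H->L->G->refl->H->L'->F->R'->C->plug->C
Char 4 ('C'): step: R->1, L=3; C->plug->C->R->D->L->B->refl->F->L'->G->R'->H->plug->H
Char 5 ('F'): step: R->2, L=3; F->plug->A->R->D->L->B->refl->F->L'->G->R'->D->plug->D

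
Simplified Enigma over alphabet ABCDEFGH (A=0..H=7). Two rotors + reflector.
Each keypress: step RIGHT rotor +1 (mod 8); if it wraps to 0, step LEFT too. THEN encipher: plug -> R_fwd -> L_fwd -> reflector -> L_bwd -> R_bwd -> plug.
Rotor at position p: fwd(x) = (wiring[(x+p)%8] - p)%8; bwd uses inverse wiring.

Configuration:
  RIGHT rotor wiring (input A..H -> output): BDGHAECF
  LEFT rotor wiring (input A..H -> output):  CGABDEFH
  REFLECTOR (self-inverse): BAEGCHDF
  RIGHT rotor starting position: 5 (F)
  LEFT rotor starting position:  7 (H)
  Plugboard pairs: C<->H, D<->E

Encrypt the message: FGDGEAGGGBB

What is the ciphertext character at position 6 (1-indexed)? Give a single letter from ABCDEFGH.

Char 1 ('F'): step: R->6, L=7; F->plug->F->R->B->L->D->refl->G->L'->H->R'->B->plug->B
Char 2 ('G'): step: R->7, L=7; G->plug->G->R->F->L->E->refl->C->L'->E->R'->C->plug->H
Char 3 ('D'): step: R->0, L->0 (L advanced); D->plug->E->R->A->L->C->refl->E->L'->F->R'->H->plug->C
Char 4 ('G'): step: R->1, L=0; G->plug->G->R->E->L->D->refl->G->L'->B->R'->F->plug->F
Char 5 ('E'): step: R->2, L=0; E->plug->D->R->C->L->A->refl->B->L'->D->R'->F->plug->F
Char 6 ('A'): step: R->3, L=0; A->plug->A->R->E->L->D->refl->G->L'->B->R'->C->plug->H

H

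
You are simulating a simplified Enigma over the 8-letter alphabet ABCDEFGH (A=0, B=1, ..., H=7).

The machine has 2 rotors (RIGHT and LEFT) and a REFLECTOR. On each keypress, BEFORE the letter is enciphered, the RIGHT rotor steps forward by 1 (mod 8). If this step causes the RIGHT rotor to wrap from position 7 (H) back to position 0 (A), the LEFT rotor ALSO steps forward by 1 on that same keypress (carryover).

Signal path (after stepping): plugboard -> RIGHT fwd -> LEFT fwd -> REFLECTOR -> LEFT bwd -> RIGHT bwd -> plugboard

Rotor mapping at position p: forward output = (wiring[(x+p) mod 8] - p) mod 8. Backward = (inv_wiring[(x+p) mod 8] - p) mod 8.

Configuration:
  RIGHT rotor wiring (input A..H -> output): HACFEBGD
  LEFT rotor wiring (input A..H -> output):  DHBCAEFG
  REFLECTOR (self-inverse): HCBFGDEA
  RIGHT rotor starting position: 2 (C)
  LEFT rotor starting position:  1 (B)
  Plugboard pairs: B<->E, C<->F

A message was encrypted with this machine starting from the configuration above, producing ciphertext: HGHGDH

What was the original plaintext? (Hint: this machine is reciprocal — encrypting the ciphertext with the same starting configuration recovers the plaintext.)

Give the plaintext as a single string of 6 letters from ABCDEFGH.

Answer: ACDBFG

Derivation:
Char 1 ('H'): step: R->3, L=1; H->plug->H->R->H->L->C->refl->B->L'->C->R'->A->plug->A
Char 2 ('G'): step: R->4, L=1; G->plug->G->R->G->L->F->refl->D->L'->E->R'->F->plug->C
Char 3 ('H'): step: R->5, L=1; H->plug->H->R->H->L->C->refl->B->L'->C->R'->D->plug->D
Char 4 ('G'): step: R->6, L=1; G->plug->G->R->G->L->F->refl->D->L'->E->R'->E->plug->B
Char 5 ('D'): step: R->7, L=1; D->plug->D->R->D->L->H->refl->A->L'->B->R'->C->plug->F
Char 6 ('H'): step: R->0, L->2 (L advanced); H->plug->H->R->D->L->C->refl->B->L'->G->R'->G->plug->G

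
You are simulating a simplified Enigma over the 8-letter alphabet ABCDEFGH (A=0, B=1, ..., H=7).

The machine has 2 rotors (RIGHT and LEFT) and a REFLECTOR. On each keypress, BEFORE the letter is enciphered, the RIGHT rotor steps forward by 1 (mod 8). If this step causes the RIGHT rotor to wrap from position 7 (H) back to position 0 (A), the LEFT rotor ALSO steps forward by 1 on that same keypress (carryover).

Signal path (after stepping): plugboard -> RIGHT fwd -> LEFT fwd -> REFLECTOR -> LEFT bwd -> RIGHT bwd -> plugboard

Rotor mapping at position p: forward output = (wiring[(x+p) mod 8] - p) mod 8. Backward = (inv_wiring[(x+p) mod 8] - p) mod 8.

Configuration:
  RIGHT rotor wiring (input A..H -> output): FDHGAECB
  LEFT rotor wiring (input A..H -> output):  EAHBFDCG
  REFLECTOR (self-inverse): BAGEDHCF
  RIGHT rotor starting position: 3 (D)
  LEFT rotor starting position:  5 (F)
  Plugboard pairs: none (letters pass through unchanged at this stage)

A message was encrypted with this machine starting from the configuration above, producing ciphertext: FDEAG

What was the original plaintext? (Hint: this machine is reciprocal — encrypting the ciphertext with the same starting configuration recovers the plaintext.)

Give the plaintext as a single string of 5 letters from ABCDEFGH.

Answer: HBBEB

Derivation:
Char 1 ('F'): step: R->4, L=5; F->plug->F->R->H->L->A->refl->B->L'->C->R'->H->plug->H
Char 2 ('D'): step: R->5, L=5; D->plug->D->R->A->L->G->refl->C->L'->F->R'->B->plug->B
Char 3 ('E'): step: R->6, L=5; E->plug->E->R->B->L->F->refl->H->L'->D->R'->B->plug->B
Char 4 ('A'): step: R->7, L=5; A->plug->A->R->C->L->B->refl->A->L'->H->R'->E->plug->E
Char 5 ('G'): step: R->0, L->6 (L advanced); G->plug->G->R->C->L->G->refl->C->L'->D->R'->B->plug->B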